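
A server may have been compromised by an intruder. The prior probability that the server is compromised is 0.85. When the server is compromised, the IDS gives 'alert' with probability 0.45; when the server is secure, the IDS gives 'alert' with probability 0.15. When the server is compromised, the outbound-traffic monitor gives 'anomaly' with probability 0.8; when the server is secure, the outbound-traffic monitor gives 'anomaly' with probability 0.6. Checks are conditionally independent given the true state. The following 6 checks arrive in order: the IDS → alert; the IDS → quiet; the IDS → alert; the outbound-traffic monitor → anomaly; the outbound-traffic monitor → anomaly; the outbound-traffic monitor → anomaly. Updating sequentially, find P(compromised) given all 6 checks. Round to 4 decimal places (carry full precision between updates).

0.9874

After the IDS='alert': P(compromised) = 0.45·0.8500 / (0.45·0.8500 + 0.15·0.1500) ≈ 0.9444
After the IDS='quiet': P(compromised) = 0.55·0.9444 / (0.55·0.9444 + 0.85·0.0556) ≈ 0.9167
After the IDS='alert': P(compromised) = 0.45·0.9167 / (0.45·0.9167 + 0.15·0.0833) ≈ 0.9706
After the outbound-traffic monitor='anomaly': P(compromised) = 0.8·0.9706 / (0.8·0.9706 + 0.6·0.0294) ≈ 0.9778
After the outbound-traffic monitor='anomaly': P(compromised) = 0.8·0.9778 / (0.8·0.9778 + 0.6·0.0222) ≈ 0.9832
After the outbound-traffic monitor='anomaly': P(compromised) = 0.8·0.9832 / (0.8·0.9832 + 0.6·0.0168) ≈ 0.9874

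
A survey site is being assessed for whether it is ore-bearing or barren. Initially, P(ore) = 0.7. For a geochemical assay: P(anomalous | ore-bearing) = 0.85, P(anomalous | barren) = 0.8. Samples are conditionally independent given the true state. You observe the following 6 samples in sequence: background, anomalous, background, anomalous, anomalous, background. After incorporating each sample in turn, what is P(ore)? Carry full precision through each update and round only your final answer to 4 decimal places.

After 'background': P(ore) = 0.15·0.7000 / (0.15·0.7000 + 0.2·0.3000) ≈ 0.6364
After 'anomalous': P(ore) = 0.85·0.6364 / (0.85·0.6364 + 0.8·0.3636) ≈ 0.6503
After 'background': P(ore) = 0.15·0.6503 / (0.15·0.6503 + 0.2·0.3497) ≈ 0.5824
After 'anomalous': P(ore) = 0.85·0.5824 / (0.85·0.5824 + 0.8·0.4176) ≈ 0.5970
After 'anomalous': P(ore) = 0.85·0.5970 / (0.85·0.5970 + 0.8·0.4030) ≈ 0.6115
After 'background': P(ore) = 0.15·0.6115 / (0.15·0.6115 + 0.2·0.3885) ≈ 0.5414

0.5414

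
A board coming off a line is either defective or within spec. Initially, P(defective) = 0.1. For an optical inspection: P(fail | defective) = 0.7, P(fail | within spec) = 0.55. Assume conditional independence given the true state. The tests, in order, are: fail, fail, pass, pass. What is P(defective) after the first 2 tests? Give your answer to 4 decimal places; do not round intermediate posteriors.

0.1525

After 'fail': P(defective) = 0.7·0.1000 / (0.7·0.1000 + 0.55·0.9000) ≈ 0.1239
After 'fail': P(defective) = 0.7·0.1239 / (0.7·0.1239 + 0.55·0.8761) ≈ 0.1525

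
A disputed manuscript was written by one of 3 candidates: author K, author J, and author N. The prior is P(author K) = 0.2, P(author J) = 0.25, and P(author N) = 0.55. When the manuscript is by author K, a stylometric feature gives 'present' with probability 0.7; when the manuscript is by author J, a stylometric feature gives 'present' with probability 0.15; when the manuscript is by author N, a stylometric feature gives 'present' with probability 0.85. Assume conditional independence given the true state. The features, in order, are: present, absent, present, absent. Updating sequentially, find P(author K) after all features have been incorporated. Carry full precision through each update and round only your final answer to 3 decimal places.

Apply Bayes' rule sequentially, carrying P(author K) forward.
After 'present': normaliser = 0.7·0.2000 + 0.15·0.2500 + 0.85·0.5500; P(author K) ≈ 0.2171, P(author J) ≈ 0.0581, P(author N) ≈ 0.7248
After 'absent': normaliser = 0.3·0.2171 + 0.85·0.0581 + 0.15·0.7248; P(author K) ≈ 0.2917, P(author J) ≈ 0.2214, P(author N) ≈ 0.4870
After 'present': normaliser = 0.7·0.2917 + 0.15·0.2214 + 0.85·0.4870; P(author K) ≈ 0.3135, P(author J) ≈ 0.0510, P(author N) ≈ 0.6355
After 'absent': normaliser = 0.3·0.3135 + 0.85·0.0510 + 0.15·0.6355; P(author K) ≈ 0.4041, P(author J) ≈ 0.1862, P(author N) ≈ 0.4097

0.404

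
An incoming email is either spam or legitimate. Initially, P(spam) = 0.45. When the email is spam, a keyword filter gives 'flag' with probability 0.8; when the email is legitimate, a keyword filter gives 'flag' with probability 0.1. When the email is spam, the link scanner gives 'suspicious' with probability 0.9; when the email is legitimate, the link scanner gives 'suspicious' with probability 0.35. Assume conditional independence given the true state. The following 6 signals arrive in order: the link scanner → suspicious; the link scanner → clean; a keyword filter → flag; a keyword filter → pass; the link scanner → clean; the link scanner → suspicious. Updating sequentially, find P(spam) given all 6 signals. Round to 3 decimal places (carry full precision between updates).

After the link scanner='suspicious': P(spam) = 0.9·0.4500 / (0.9·0.4500 + 0.35·0.5500) ≈ 0.6778
After the link scanner='clean': P(spam) = 0.1·0.6778 / (0.1·0.6778 + 0.65·0.3222) ≈ 0.2445
After a keyword filter='flag': P(spam) = 0.8·0.2445 / (0.8·0.2445 + 0.1·0.7555) ≈ 0.7214
After a keyword filter='pass': P(spam) = 0.2·0.7214 / (0.2·0.7214 + 0.9·0.2786) ≈ 0.3653
After the link scanner='clean': P(spam) = 0.1·0.3653 / (0.1·0.3653 + 0.65·0.6347) ≈ 0.0813
After the link scanner='suspicious': P(spam) = 0.9·0.0813 / (0.9·0.0813 + 0.35·0.9187) ≈ 0.1854

0.185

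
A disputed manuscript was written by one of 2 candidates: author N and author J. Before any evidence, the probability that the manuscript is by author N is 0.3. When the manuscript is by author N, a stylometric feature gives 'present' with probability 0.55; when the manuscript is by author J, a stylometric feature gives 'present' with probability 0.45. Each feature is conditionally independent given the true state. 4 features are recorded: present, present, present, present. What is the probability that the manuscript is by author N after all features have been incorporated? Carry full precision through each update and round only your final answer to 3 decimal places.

0.489

After 'present': P(author N) = 0.55·0.3000 / (0.55·0.3000 + 0.45·0.7000) ≈ 0.3438
After 'present': P(author N) = 0.55·0.3438 / (0.55·0.3438 + 0.45·0.6562) ≈ 0.3903
After 'present': P(author N) = 0.55·0.3903 / (0.55·0.3903 + 0.45·0.6097) ≈ 0.4390
After 'present': P(author N) = 0.55·0.4390 / (0.55·0.4390 + 0.45·0.5610) ≈ 0.4888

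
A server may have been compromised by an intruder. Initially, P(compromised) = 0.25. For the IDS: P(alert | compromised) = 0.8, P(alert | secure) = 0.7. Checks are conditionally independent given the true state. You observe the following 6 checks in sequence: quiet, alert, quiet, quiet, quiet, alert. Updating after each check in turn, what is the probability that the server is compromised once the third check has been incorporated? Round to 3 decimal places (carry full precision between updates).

After 'quiet': P(compromised) = 0.2·0.2500 / (0.2·0.2500 + 0.3·0.7500) ≈ 0.1818
After 'alert': P(compromised) = 0.8·0.1818 / (0.8·0.1818 + 0.7·0.8182) ≈ 0.2025
After 'quiet': P(compromised) = 0.2·0.2025 / (0.2·0.2025 + 0.3·0.7975) ≈ 0.1448

0.145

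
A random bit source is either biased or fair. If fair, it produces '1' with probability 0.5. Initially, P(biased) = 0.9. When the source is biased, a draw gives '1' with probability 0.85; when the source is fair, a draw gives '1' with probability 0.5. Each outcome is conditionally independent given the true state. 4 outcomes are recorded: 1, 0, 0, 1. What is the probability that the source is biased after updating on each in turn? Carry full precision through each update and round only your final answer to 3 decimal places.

0.701

After '1': P(biased) = 0.85·0.9000 / (0.85·0.9000 + 0.5·0.1000) ≈ 0.9387
After '0': P(biased) = 0.15·0.9387 / (0.15·0.9387 + 0.5·0.0613) ≈ 0.8211
After '0': P(biased) = 0.15·0.8211 / (0.15·0.8211 + 0.5·0.1789) ≈ 0.5793
After '1': P(biased) = 0.85·0.5793 / (0.85·0.5793 + 0.5·0.4207) ≈ 0.7007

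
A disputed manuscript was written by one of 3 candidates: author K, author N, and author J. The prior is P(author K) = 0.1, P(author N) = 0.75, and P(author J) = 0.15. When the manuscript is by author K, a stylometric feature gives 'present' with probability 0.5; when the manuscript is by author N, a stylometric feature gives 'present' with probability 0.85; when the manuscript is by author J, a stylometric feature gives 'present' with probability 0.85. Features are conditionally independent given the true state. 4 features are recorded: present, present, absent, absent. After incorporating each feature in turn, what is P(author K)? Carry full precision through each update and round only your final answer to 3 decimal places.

0.299

After 'present': normaliser = 0.5·0.1000 + 0.85·0.7500 + 0.85·0.1500; P(author K) ≈ 0.0613, P(author N) ≈ 0.7822, P(author J) ≈ 0.1564
After 'present': normaliser = 0.5·0.0613 + 0.85·0.7822 + 0.85·0.1564; P(author K) ≈ 0.0370, P(author N) ≈ 0.8025, P(author J) ≈ 0.1605
After 'absent': normaliser = 0.5·0.0370 + 0.15·0.8025 + 0.15·0.1605; P(author K) ≈ 0.1136, P(author N) ≈ 0.7387, P(author J) ≈ 0.1477
After 'absent': normaliser = 0.5·0.1136 + 0.15·0.7387 + 0.15·0.1477; P(author K) ≈ 0.2993, P(author N) ≈ 0.5839, P(author J) ≈ 0.1168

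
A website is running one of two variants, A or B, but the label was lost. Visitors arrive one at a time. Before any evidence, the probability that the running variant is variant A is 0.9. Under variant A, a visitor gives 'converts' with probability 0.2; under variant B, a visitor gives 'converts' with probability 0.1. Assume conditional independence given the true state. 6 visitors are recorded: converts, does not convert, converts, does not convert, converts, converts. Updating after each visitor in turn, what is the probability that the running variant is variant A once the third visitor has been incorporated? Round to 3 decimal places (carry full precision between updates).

After 'converts': P(A) = 0.2·0.9000 / (0.2·0.9000 + 0.1·0.1000) ≈ 0.9474
After 'does not convert': P(A) = 0.8·0.9474 / (0.8·0.9474 + 0.9·0.0526) ≈ 0.9412
After 'converts': P(A) = 0.2·0.9412 / (0.2·0.9412 + 0.1·0.0588) ≈ 0.9697

0.970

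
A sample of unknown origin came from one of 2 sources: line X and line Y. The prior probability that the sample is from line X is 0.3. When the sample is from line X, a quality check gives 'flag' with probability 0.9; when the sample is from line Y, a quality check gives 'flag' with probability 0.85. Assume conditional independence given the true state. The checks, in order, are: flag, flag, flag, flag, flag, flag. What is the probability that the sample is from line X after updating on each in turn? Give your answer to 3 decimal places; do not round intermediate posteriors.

After 'flag': P(line X) = 0.9·0.3000 / (0.9·0.3000 + 0.85·0.7000) ≈ 0.3121
After 'flag': P(line X) = 0.9·0.3121 / (0.9·0.3121 + 0.85·0.6879) ≈ 0.3245
After 'flag': P(line X) = 0.9·0.3245 / (0.9·0.3245 + 0.85·0.6755) ≈ 0.3372
After 'flag': P(line X) = 0.9·0.3372 / (0.9·0.3372 + 0.85·0.6628) ≈ 0.3501
After 'flag': P(line X) = 0.9·0.3501 / (0.9·0.3501 + 0.85·0.6499) ≈ 0.3632
After 'flag': P(line X) = 0.9·0.3632 / (0.9·0.3632 + 0.85·0.6368) ≈ 0.3765

0.377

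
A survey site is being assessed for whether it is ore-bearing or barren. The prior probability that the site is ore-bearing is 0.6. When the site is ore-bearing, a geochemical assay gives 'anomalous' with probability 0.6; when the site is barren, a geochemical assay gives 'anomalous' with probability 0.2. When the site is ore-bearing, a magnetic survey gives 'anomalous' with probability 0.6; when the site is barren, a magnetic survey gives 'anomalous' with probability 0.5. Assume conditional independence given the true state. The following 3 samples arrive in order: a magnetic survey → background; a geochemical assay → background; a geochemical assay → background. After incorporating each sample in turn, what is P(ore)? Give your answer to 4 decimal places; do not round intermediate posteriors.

0.2308

After a magnetic survey='background': P(ore) = 0.4·0.6000 / (0.4·0.6000 + 0.5·0.4000) ≈ 0.5455
After a geochemical assay='background': P(ore) = 0.4·0.5455 / (0.4·0.5455 + 0.8·0.4545) ≈ 0.3750
After a geochemical assay='background': P(ore) = 0.4·0.3750 / (0.4·0.3750 + 0.8·0.6250) ≈ 0.2308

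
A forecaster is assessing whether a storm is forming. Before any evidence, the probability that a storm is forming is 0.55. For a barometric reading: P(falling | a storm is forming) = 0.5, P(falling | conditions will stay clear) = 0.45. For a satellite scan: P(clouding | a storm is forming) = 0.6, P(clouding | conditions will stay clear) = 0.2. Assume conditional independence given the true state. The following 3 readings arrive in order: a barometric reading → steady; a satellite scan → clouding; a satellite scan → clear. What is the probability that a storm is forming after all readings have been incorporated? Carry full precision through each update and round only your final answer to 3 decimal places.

0.625

After a barometric reading='steady': P(storm) = 0.5·0.5500 / (0.5·0.5500 + 0.55·0.4500) ≈ 0.5263
After a satellite scan='clouding': P(storm) = 0.6·0.5263 / (0.6·0.5263 + 0.2·0.4737) ≈ 0.7692
After a satellite scan='clear': P(storm) = 0.4·0.7692 / (0.4·0.7692 + 0.8·0.2308) ≈ 0.6250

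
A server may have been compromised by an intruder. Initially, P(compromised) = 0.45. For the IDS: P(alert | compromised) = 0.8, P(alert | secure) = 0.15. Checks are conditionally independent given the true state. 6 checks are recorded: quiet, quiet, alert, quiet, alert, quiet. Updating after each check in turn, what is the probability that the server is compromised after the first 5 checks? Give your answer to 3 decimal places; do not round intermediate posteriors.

0.233

After 'quiet': P(compromised) = 0.2·0.4500 / (0.2·0.4500 + 0.85·0.5500) ≈ 0.1614
After 'quiet': P(compromised) = 0.2·0.1614 / (0.2·0.1614 + 0.85·0.8386) ≈ 0.0433
After 'alert': P(compromised) = 0.8·0.0433 / (0.8·0.0433 + 0.15·0.9567) ≈ 0.1946
After 'quiet': P(compromised) = 0.2·0.1946 / (0.2·0.1946 + 0.85·0.8054) ≈ 0.0538
After 'alert': P(compromised) = 0.8·0.0538 / (0.8·0.0538 + 0.15·0.9462) ≈ 0.2326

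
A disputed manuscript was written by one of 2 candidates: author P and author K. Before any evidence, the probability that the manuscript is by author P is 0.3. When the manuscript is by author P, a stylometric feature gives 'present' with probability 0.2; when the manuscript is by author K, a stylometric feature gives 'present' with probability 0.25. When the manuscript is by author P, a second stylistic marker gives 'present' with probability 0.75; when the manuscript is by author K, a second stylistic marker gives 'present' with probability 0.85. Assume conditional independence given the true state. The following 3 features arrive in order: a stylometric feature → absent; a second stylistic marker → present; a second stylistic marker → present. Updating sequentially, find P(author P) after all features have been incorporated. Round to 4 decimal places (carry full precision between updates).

0.2625

Each posterior becomes the prior for the next update.
After a stylometric feature='absent': P(author P) = 0.8·0.3000 / (0.8·0.3000 + 0.75·0.7000) ≈ 0.3137
After a second stylistic marker='present': P(author P) = 0.75·0.3137 / (0.75·0.3137 + 0.85·0.6863) ≈ 0.2874
After a second stylistic marker='present': P(author P) = 0.75·0.2874 / (0.75·0.2874 + 0.85·0.7126) ≈ 0.2625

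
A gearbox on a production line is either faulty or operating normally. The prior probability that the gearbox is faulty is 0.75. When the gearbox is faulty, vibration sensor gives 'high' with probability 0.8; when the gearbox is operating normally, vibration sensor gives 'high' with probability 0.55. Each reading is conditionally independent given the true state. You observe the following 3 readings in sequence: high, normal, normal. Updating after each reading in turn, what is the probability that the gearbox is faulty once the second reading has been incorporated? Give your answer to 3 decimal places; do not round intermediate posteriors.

0.660

Each posterior becomes the prior for the next update.
After 'high': P(faulty) = 0.8·0.7500 / (0.8·0.7500 + 0.55·0.2500) ≈ 0.8136
After 'normal': P(faulty) = 0.2·0.8136 / (0.2·0.8136 + 0.45·0.1864) ≈ 0.6598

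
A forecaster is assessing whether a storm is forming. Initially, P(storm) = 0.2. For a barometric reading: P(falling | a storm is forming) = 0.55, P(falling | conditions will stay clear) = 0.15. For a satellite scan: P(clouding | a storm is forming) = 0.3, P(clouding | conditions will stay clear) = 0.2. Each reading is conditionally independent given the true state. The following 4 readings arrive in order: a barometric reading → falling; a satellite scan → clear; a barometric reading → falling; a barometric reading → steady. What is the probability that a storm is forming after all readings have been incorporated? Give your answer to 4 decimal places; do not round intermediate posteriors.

0.6089

Apply Bayes' rule sequentially, carrying P(storm) forward.
After a barometric reading='falling': P(storm) = 0.55·0.2000 / (0.55·0.2000 + 0.15·0.8000) ≈ 0.4783
After a satellite scan='clear': P(storm) = 0.7·0.4783 / (0.7·0.4783 + 0.8·0.5217) ≈ 0.4451
After a barometric reading='falling': P(storm) = 0.55·0.4451 / (0.55·0.4451 + 0.15·0.5549) ≈ 0.7463
After a barometric reading='steady': P(storm) = 0.45·0.7463 / (0.45·0.7463 + 0.85·0.2537) ≈ 0.6089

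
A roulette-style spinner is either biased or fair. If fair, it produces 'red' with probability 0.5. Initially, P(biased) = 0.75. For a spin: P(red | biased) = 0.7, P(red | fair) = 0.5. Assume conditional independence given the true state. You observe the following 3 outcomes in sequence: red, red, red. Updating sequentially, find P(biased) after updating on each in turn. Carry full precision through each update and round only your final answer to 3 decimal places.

After 'red': P(biased) = 0.7·0.7500 / (0.7·0.7500 + 0.5·0.2500) ≈ 0.8077
After 'red': P(biased) = 0.7·0.8077 / (0.7·0.8077 + 0.5·0.1923) ≈ 0.8547
After 'red': P(biased) = 0.7·0.8547 / (0.7·0.8547 + 0.5·0.1453) ≈ 0.8917

0.892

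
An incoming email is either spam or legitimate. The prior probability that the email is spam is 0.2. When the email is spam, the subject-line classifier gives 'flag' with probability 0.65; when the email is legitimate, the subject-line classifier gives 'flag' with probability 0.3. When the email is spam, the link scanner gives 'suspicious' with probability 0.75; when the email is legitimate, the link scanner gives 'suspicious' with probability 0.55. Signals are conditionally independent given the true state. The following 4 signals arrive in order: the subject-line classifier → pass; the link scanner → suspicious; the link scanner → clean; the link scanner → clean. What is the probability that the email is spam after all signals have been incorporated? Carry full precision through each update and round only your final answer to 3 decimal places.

0.050

Each posterior becomes the prior for the next update.
After the subject-line classifier='pass': P(spam) = 0.35·0.2000 / (0.35·0.2000 + 0.7·0.8000) ≈ 0.1111
After the link scanner='suspicious': P(spam) = 0.75·0.1111 / (0.75·0.1111 + 0.55·0.8889) ≈ 0.1456
After the link scanner='clean': P(spam) = 0.25·0.1456 / (0.25·0.1456 + 0.45·0.8544) ≈ 0.0865
After the link scanner='clean': P(spam) = 0.25·0.0865 / (0.25·0.0865 + 0.45·0.9135) ≈ 0.0500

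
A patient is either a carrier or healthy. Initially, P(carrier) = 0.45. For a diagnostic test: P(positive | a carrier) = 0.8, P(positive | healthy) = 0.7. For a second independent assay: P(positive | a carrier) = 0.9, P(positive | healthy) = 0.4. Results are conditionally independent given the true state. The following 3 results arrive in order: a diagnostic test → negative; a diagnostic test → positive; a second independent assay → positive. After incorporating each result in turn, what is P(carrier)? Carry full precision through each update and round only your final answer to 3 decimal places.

After a diagnostic test='negative': P(carrier) = 0.2·0.4500 / (0.2·0.4500 + 0.3·0.5500) ≈ 0.3529
After a diagnostic test='positive': P(carrier) = 0.8·0.3529 / (0.8·0.3529 + 0.7·0.6471) ≈ 0.3840
After a second independent assay='positive': P(carrier) = 0.9·0.3840 / (0.9·0.3840 + 0.4·0.6160) ≈ 0.5838

0.584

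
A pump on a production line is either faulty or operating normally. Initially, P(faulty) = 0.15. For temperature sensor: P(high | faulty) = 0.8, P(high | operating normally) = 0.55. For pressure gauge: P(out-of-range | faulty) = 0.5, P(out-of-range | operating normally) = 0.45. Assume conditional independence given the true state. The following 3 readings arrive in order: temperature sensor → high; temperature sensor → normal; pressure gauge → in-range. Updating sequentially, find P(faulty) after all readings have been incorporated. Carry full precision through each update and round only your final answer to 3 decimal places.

0.094

After temperature sensor='high': P(faulty) = 0.8·0.1500 / (0.8·0.1500 + 0.55·0.8500) ≈ 0.2043
After temperature sensor='normal': P(faulty) = 0.2·0.2043 / (0.2·0.2043 + 0.45·0.7957) ≈ 0.1024
After pressure gauge='in-range': P(faulty) = 0.5·0.1024 / (0.5·0.1024 + 0.55·0.8976) ≈ 0.0940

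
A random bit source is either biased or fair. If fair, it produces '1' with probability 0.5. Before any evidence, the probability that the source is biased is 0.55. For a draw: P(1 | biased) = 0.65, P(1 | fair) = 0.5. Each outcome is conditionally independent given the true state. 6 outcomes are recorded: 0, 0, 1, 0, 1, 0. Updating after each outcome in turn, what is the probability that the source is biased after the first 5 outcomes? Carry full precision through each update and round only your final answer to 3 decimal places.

0.415

After '0': P(biased) = 0.35·0.5500 / (0.35·0.5500 + 0.5·0.4500) ≈ 0.4611
After '0': P(biased) = 0.35·0.4611 / (0.35·0.4611 + 0.5·0.5389) ≈ 0.3746
After '1': P(biased) = 0.65·0.3746 / (0.65·0.3746 + 0.5·0.6254) ≈ 0.4377
After '0': P(biased) = 0.35·0.4377 / (0.35·0.4377 + 0.5·0.5623) ≈ 0.3527
After '1': P(biased) = 0.65·0.3527 / (0.65·0.3527 + 0.5·0.6473) ≈ 0.4147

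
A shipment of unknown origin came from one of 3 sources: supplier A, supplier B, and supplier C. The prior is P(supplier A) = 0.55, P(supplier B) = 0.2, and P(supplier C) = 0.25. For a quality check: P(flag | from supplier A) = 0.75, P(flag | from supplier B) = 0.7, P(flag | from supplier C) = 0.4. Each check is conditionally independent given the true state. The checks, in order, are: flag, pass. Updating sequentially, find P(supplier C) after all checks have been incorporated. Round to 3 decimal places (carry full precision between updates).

Each posterior becomes the prior for the next update.
After 'flag': normaliser = 0.75·0.5500 + 0.7·0.2000 + 0.4·0.2500; P(supplier A) ≈ 0.6322, P(supplier B) ≈ 0.2146, P(supplier C) ≈ 0.1533
After 'pass': normaliser = 0.25·0.6322 + 0.3·0.2146 + 0.6·0.1533; P(supplier A) ≈ 0.5027, P(supplier B) ≈ 0.2048, P(supplier C) ≈ 0.2925

0.293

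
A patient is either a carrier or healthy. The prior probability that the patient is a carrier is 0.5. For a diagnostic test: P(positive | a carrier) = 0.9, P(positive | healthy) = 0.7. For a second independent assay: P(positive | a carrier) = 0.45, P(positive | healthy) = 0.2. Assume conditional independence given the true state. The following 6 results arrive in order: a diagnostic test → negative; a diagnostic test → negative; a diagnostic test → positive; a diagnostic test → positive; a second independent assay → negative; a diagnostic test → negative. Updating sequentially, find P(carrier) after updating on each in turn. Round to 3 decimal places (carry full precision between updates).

After a diagnostic test='negative': P(carrier) = 0.1·0.5000 / (0.1·0.5000 + 0.3·0.5000) ≈ 0.2500
After a diagnostic test='negative': P(carrier) = 0.1·0.2500 / (0.1·0.2500 + 0.3·0.7500) ≈ 0.1000
After a diagnostic test='positive': P(carrier) = 0.9·0.1000 / (0.9·0.1000 + 0.7·0.9000) ≈ 0.1250
After a diagnostic test='positive': P(carrier) = 0.9·0.1250 / (0.9·0.1250 + 0.7·0.8750) ≈ 0.1552
After a second independent assay='negative': P(carrier) = 0.55·0.1552 / (0.55·0.1552 + 0.8·0.8448) ≈ 0.1121
After a diagnostic test='negative': P(carrier) = 0.1·0.1121 / (0.1·0.1121 + 0.3·0.8879) ≈ 0.0404

0.040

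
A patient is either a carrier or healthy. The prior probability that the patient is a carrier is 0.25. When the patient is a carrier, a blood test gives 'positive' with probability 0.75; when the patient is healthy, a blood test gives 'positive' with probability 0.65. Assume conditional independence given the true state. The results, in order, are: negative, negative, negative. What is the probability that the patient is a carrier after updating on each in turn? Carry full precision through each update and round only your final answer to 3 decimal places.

After 'negative': P(carrier) = 0.25·0.2500 / (0.25·0.2500 + 0.35·0.7500) ≈ 0.1923
After 'negative': P(carrier) = 0.25·0.1923 / (0.25·0.1923 + 0.35·0.8077) ≈ 0.1453
After 'negative': P(carrier) = 0.25·0.1453 / (0.25·0.1453 + 0.35·0.8547) ≈ 0.1083

0.108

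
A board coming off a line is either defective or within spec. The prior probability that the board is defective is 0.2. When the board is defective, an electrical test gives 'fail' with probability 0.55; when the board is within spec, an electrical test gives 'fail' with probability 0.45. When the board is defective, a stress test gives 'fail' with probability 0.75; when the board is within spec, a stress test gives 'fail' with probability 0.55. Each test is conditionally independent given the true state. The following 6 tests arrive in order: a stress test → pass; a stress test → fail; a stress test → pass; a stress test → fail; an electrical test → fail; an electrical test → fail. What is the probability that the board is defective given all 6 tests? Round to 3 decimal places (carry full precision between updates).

After a stress test='pass': P(defective) = 0.25·0.2000 / (0.25·0.2000 + 0.45·0.8000) ≈ 0.1220
After a stress test='fail': P(defective) = 0.75·0.1220 / (0.75·0.1220 + 0.55·0.8780) ≈ 0.1592
After a stress test='pass': P(defective) = 0.25·0.1592 / (0.25·0.1592 + 0.45·0.8408) ≈ 0.0952
After a stress test='fail': P(defective) = 0.75·0.0952 / (0.75·0.0952 + 0.55·0.9048) ≈ 0.1255
After an electrical test='fail': P(defective) = 0.55·0.1255 / (0.55·0.1255 + 0.45·0.8745) ≈ 0.1492
After an electrical test='fail': P(defective) = 0.55·0.1492 / (0.55·0.1492 + 0.45·0.8508) ≈ 0.1765

0.177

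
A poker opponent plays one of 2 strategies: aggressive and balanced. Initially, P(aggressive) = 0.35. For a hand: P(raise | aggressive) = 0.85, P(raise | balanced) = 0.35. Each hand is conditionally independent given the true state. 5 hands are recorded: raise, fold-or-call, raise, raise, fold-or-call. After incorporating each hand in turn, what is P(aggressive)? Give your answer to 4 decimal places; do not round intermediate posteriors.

After 'raise': P(aggressive) = 0.85·0.3500 / (0.85·0.3500 + 0.35·0.6500) ≈ 0.5667
After 'fold-or-call': P(aggressive) = 0.15·0.5667 / (0.15·0.5667 + 0.65·0.4333) ≈ 0.2318
After 'raise': P(aggressive) = 0.85·0.2318 / (0.85·0.2318 + 0.35·0.7682) ≈ 0.4229
After 'raise': P(aggressive) = 0.85·0.4229 / (0.85·0.4229 + 0.35·0.5771) ≈ 0.6403
After 'fold-or-call': P(aggressive) = 0.15·0.6403 / (0.15·0.6403 + 0.65·0.3597) ≈ 0.2912

0.2912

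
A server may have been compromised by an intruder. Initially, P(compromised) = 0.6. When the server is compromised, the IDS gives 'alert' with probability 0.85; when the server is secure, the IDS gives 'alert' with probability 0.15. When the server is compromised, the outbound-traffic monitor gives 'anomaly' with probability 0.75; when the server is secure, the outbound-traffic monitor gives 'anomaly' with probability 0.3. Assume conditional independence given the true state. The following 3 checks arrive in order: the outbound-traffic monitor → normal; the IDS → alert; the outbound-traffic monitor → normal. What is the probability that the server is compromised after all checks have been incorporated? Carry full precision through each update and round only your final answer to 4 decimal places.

0.5202

After the outbound-traffic monitor='normal': P(compromised) = 0.25·0.6000 / (0.25·0.6000 + 0.7·0.4000) ≈ 0.3488
After the IDS='alert': P(compromised) = 0.85·0.3488 / (0.85·0.3488 + 0.15·0.6512) ≈ 0.7522
After the outbound-traffic monitor='normal': P(compromised) = 0.25·0.7522 / (0.25·0.7522 + 0.7·0.2478) ≈ 0.5202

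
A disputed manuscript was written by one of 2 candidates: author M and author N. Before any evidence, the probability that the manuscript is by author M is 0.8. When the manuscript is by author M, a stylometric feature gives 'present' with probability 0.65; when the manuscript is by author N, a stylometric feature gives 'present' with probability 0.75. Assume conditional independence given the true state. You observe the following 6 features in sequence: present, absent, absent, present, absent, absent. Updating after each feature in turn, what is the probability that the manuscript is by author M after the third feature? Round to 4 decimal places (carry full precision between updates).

0.8717

After 'present': P(author M) = 0.65·0.8000 / (0.65·0.8000 + 0.75·0.2000) ≈ 0.7761
After 'absent': P(author M) = 0.35·0.7761 / (0.35·0.7761 + 0.25·0.2239) ≈ 0.8292
After 'absent': P(author M) = 0.35·0.8292 / (0.35·0.8292 + 0.25·0.1708) ≈ 0.8717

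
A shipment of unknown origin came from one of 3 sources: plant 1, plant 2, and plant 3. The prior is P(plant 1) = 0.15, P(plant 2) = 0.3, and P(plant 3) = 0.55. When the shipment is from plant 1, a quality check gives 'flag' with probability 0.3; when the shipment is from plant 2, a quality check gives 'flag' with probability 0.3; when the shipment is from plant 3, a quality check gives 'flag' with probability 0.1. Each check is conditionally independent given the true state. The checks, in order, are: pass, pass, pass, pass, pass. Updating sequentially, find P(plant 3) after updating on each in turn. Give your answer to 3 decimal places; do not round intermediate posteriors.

0.811

After 'pass': normaliser = 0.7·0.1500 + 0.7·0.3000 + 0.9·0.5500; P(plant 1) ≈ 0.1296, P(plant 2) ≈ 0.2593, P(plant 3) ≈ 0.6111
After 'pass': normaliser = 0.7·0.1296 + 0.7·0.2593 + 0.9·0.6111; P(plant 1) ≈ 0.1104, P(plant 2) ≈ 0.2207, P(plant 3) ≈ 0.6689
After 'pass': normaliser = 0.7·0.1104 + 0.7·0.2207 + 0.9·0.6689; P(plant 1) ≈ 0.0927, P(plant 2) ≈ 0.1853, P(plant 3) ≈ 0.7220
After 'pass': normaliser = 0.7·0.0927 + 0.7·0.1853 + 0.9·0.7220; P(plant 1) ≈ 0.0768, P(plant 2) ≈ 0.1536, P(plant 3) ≈ 0.7696
After 'pass': normaliser = 0.7·0.0768 + 0.7·0.1536 + 0.9·0.7696; P(plant 1) ≈ 0.0630, P(plant 2) ≈ 0.1259, P(plant 3) ≈ 0.8111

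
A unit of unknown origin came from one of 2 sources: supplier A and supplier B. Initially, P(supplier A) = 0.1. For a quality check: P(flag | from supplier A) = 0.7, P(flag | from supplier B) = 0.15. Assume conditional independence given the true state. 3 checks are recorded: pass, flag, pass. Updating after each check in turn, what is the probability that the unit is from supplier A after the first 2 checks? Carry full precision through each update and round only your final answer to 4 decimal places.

After 'pass': P(supplier A) = 0.3·0.1000 / (0.3·0.1000 + 0.85·0.9000) ≈ 0.0377
After 'flag': P(supplier A) = 0.7·0.0377 / (0.7·0.0377 + 0.15·0.9623) ≈ 0.1547

0.1547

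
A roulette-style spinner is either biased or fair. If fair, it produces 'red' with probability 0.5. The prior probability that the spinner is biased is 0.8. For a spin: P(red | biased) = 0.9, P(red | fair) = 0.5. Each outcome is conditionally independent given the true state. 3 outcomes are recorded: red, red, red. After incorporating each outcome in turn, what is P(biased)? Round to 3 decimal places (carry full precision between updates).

After 'red': P(biased) = 0.9·0.8000 / (0.9·0.8000 + 0.5·0.2000) ≈ 0.8780
After 'red': P(biased) = 0.9·0.8780 / (0.9·0.8780 + 0.5·0.1220) ≈ 0.9284
After 'red': P(biased) = 0.9·0.9284 / (0.9·0.9284 + 0.5·0.0716) ≈ 0.9589

0.959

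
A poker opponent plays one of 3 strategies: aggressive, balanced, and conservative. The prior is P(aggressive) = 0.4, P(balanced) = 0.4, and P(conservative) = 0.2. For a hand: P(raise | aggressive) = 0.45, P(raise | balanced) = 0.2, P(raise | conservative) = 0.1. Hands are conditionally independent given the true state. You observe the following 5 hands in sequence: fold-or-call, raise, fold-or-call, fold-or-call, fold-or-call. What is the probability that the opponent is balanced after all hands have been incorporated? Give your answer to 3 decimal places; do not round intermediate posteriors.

After 'fold-or-call': normaliser = 0.55·0.4000 + 0.8·0.4000 + 0.9·0.2000; P(aggressive) ≈ 0.3056, P(balanced) ≈ 0.4444, P(conservative) ≈ 0.2500
After 'raise': normaliser = 0.45·0.3056 + 0.2·0.4444 + 0.1·0.2500; P(aggressive) ≈ 0.5470, P(balanced) ≈ 0.3536, P(conservative) ≈ 0.0994
After 'fold-or-call': normaliser = 0.55·0.5470 + 0.8·0.3536 + 0.9·0.0994; P(aggressive) ≈ 0.4469, P(balanced) ≈ 0.4202, P(conservative) ≈ 0.1330
After 'fold-or-call': normaliser = 0.55·0.4469 + 0.8·0.4202 + 0.9·0.1330; P(aggressive) ≈ 0.3503, P(balanced) ≈ 0.4791, P(conservative) ≈ 0.1706
After 'fold-or-call': normaliser = 0.55·0.3503 + 0.8·0.4791 + 0.9·0.1706; P(aggressive) ≈ 0.2641, P(balanced) ≈ 0.5255, P(conservative) ≈ 0.2104

0.525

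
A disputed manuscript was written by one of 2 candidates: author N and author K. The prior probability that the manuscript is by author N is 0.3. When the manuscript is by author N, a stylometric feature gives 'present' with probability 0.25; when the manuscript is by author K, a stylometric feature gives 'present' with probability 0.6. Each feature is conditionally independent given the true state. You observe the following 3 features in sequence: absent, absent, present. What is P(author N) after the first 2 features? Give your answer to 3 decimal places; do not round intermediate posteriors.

0.601

After 'absent': P(author N) = 0.75·0.3000 / (0.75·0.3000 + 0.4·0.7000) ≈ 0.4455
After 'absent': P(author N) = 0.75·0.4455 / (0.75·0.4455 + 0.4·0.5545) ≈ 0.6011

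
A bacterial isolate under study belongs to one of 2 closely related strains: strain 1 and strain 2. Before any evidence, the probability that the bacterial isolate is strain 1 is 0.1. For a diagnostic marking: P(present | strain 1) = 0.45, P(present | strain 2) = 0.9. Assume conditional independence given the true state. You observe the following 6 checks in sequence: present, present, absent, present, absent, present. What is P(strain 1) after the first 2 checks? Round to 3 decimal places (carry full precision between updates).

After 'present': P(strain 1) = 0.45·0.1000 / (0.45·0.1000 + 0.9·0.9000) ≈ 0.0526
After 'present': P(strain 1) = 0.45·0.0526 / (0.45·0.0526 + 0.9·0.9474) ≈ 0.0270

0.027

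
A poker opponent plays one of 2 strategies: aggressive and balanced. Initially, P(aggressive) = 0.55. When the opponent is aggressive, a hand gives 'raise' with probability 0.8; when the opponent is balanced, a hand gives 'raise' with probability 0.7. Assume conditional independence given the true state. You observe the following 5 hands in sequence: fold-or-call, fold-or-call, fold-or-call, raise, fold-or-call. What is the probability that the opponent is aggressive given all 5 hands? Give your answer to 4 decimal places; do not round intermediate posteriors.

0.2162

After 'fold-or-call': P(aggressive) = 0.2·0.5500 / (0.2·0.5500 + 0.3·0.4500) ≈ 0.4490
After 'fold-or-call': P(aggressive) = 0.2·0.4490 / (0.2·0.4490 + 0.3·0.5510) ≈ 0.3520
After 'fold-or-call': P(aggressive) = 0.2·0.3520 / (0.2·0.3520 + 0.3·0.6480) ≈ 0.2659
After 'raise': P(aggressive) = 0.8·0.2659 / (0.8·0.2659 + 0.7·0.7341) ≈ 0.2927
After 'fold-or-call': P(aggressive) = 0.2·0.2927 / (0.2·0.2927 + 0.3·0.7073) ≈ 0.2162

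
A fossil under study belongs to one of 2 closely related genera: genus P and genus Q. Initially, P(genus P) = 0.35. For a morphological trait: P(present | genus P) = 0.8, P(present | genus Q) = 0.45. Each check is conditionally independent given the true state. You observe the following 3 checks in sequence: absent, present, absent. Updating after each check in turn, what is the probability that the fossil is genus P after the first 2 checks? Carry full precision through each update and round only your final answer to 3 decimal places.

After 'absent': P(genus P) = 0.2·0.3500 / (0.2·0.3500 + 0.55·0.6500) ≈ 0.1637
After 'present': P(genus P) = 0.8·0.1637 / (0.8·0.1637 + 0.45·0.8363) ≈ 0.2582

0.258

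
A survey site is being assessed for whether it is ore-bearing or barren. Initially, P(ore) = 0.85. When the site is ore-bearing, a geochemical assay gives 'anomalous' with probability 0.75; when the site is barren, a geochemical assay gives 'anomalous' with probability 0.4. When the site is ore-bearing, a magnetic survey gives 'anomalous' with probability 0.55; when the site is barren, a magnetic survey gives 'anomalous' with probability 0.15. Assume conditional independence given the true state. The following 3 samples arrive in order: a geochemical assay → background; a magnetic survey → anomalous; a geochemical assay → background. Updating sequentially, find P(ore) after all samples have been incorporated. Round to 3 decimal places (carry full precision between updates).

0.783

Apply Bayes' rule sequentially, carrying P(ore) forward.
After a geochemical assay='background': P(ore) = 0.25·0.8500 / (0.25·0.8500 + 0.6·0.1500) ≈ 0.7025
After a magnetic survey='anomalous': P(ore) = 0.55·0.7025 / (0.55·0.7025 + 0.15·0.2975) ≈ 0.8965
After a geochemical assay='background': P(ore) = 0.25·0.8965 / (0.25·0.8965 + 0.6·0.1035) ≈ 0.7830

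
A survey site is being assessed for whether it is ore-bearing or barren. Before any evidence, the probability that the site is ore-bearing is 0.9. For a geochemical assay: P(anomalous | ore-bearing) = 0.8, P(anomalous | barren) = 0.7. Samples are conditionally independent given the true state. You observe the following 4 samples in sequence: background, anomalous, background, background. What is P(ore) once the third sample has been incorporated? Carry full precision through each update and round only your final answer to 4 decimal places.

0.8205

After 'background': P(ore) = 0.2·0.9000 / (0.2·0.9000 + 0.3·0.1000) ≈ 0.8571
After 'anomalous': P(ore) = 0.8·0.8571 / (0.8·0.8571 + 0.7·0.1429) ≈ 0.8727
After 'background': P(ore) = 0.2·0.8727 / (0.2·0.8727 + 0.3·0.1273) ≈ 0.8205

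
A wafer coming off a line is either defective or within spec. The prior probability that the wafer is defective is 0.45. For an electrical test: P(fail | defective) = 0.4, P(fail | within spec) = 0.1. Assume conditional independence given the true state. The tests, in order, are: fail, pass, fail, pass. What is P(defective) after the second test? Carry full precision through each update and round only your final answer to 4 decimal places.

After 'fail': P(defective) = 0.4·0.4500 / (0.4·0.4500 + 0.1·0.5500) ≈ 0.7660
After 'pass': P(defective) = 0.6·0.7660 / (0.6·0.7660 + 0.9·0.2340) ≈ 0.6857

0.6857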